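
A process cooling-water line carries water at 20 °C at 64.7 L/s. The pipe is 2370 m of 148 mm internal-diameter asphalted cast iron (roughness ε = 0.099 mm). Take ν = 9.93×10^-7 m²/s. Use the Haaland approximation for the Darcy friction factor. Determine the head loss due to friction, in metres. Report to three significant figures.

h_f ≈ 214 m

V = 4Q/(πD²) = 4·0.0647/(π·0.148²) = 3.761 m/s
Re = VD/ν = 3.761·0.148/9.93×10^-7 = 5.61×10^5 → turbulent
ε/D = 0.099/148 = 6.69×10^-4
Haaland: f = 0.01850
h_f = f(L/D)V²/(2g) = 0.01850·(2370/0.148)·3.761²/(2·9.81) = 213.6 m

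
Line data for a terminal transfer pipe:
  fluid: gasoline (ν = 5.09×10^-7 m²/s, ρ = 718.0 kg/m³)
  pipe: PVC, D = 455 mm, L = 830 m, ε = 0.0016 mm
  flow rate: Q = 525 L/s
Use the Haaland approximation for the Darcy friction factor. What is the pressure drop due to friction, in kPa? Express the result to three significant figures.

Δp ≈ 67.5 kPa

V = 4Q/(πD²) = 4·0.525/(π·0.455²) = 3.229 m/s
Re = VD/ν = 3.229·0.455/5.09×10^-7 = 2.89×10^6 → turbulent
ε/D = 0.0016/455 = 3.52×10^-6
Haaland: f = 0.009893
h_f = f(L/D)V²/(2g) = 0.009893·(830/0.455)·3.229²/(2·9.81) = 9.590 m
Δp = ρg·h_f = 718.0·9.81·9.590 = 67.54 kPa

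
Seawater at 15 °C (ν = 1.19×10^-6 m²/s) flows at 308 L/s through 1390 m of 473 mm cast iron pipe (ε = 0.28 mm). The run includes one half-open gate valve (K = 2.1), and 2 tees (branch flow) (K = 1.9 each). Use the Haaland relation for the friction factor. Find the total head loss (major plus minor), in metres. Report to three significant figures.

H_L ≈ 9.18 m

V = 4Q/(πD²) = 1.753 m/s; V²/2g = 0.1566 m
Re = 6.97×10^5, ε/D = 5.92×10^-4 → f = 0.01794 (Haaland)
Major: h_f = f(L/D)·V²/2g = 0.01794·2939·0.1566 = 8.254 m
Minor: ΣK = 5.90; h_m = ΣK·V²/2g = 0.9239 m
Total H_L = 8.254 + 0.9239 = 9.178 m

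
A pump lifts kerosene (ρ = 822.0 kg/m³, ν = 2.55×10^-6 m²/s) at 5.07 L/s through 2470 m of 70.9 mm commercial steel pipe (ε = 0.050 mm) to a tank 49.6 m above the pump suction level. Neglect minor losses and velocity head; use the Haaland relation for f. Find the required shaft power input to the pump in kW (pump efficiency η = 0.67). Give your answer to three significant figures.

V = 4Q/(πD²) = 1.284 m/s; Re = 3.57×10^4; ε/D = 7.05×10^-4; f = 0.02418
h_f = f(L/D)V²/2g = 70.81 m
Total head H = z + h_f = 49.6 + 70.81 = 120.4 m
P_hyd = ρgQH = 822.0·9.81·0.00507·120.4 = 4.923 kW
P_shaft = P_hyd/η = 4.923/0.67 = 7.347 kW

P_shaft ≈ 7.35 kW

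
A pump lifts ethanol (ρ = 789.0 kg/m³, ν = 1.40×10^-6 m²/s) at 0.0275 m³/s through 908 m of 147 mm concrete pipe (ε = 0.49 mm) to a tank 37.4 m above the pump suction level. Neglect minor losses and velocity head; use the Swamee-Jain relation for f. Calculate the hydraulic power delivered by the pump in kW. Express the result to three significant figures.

V = 4Q/(πD²) = 1.620 m/s; Re = 1.70×10^5; ε/D = 0.00333; f = 0.02789
h_f = f(L/D)V²/2g = 23.05 m
Total head H = z + h_f = 37.4 + 23.05 = 60.45 m
P_hyd = ρgQH = 789.0·9.81·0.0275·60.45 = 12.87 kW

P_hyd ≈ 12.9 kW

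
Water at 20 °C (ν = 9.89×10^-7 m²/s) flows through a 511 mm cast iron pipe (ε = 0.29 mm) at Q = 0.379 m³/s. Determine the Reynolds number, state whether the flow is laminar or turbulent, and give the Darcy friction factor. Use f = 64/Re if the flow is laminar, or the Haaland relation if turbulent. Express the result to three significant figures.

V = 4Q/(πD²) = 1.848 m/s
Re = VD/ν = 1.848·0.511/9.89×10^-7 = 9.55×10^5
Re > 4000 → turbulent; ε/D = 5.68×10^-4
Haaland: f = 0.01764

Re ≈ 9.55×10^5; turbulent; f ≈ 0.0176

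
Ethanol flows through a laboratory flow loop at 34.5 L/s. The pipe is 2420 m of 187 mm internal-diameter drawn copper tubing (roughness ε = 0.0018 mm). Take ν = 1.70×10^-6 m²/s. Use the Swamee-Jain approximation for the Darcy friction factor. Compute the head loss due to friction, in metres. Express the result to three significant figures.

V = 4Q/(πD²) = 4·0.0345/(π·0.187²) = 1.256 m/s
Re = VD/ν = 1.256·0.187/1.70×10^-6 = 1.38×10^5 → turbulent
ε/D = 0.0018/187 = 9.63×10^-6
Swamee-Jain: f = 0.01679
h_f = f(L/D)V²/(2g) = 0.01679·(2420/0.187)·1.256²/(2·9.81) = 17.47 m

h_f ≈ 17.5 m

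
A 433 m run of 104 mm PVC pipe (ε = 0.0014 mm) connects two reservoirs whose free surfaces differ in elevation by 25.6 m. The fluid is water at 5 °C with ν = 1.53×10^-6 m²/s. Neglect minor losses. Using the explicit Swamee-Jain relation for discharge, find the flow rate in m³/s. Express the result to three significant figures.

Q ≈ 0.0234 m³/s

Swamee-Jain (Type II): Q = -0.965·√(gD⁵h_f/L)·ln[ε/(3.7D) + √(3.17ν²L/(gD³h_f))]
√(gD⁵h_f/L) = √(9.81·0.104⁵·25.6/433) = 0.002656
ε/(3.7D) = 3.64×10^-6; √(3.17ν²L/(gD³h_f)) = 1.07×10^-4
Q = -0.965·0.002656·ln(1.103×10^-4) = 0.02336 m³/s
Check: V = 2.75 m/s, Re = 1.87×10^5, f = 0.01586, h_f = 25.4 m ≈ 25.6 m ✓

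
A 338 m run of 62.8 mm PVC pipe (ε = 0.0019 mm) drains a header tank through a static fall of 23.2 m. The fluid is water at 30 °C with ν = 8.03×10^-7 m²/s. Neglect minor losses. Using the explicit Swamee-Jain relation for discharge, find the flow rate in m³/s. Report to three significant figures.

Swamee-Jain (Type II): Q = -0.965·√(gD⁵h_f/L)·ln[ε/(3.7D) + √(3.17ν²L/(gD³h_f))]
√(gD⁵h_f/L) = √(9.81·0.0628⁵·23.2/338) = 8.110×10^-4
ε/(3.7D) = 8.18×10^-6; √(3.17ν²L/(gD³h_f)) = 1.11×10^-4
Q = -0.965·8.110×10^-4·ln(1.189×10^-4) = 0.007073 m³/s
Check: V = 2.28 m/s, Re = 1.79×10^5, f = 0.01614, h_f = 23.1 m ≈ 23.2 m ✓

Q ≈ 0.00707 m³/s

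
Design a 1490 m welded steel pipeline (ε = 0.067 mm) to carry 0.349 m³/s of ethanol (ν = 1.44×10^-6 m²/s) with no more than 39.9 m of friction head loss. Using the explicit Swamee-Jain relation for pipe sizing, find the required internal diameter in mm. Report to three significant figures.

Swamee-Jain (Type III): D = 0.66·[ε^1.25·(LQ²/(gh_f))^4.75 + ν·Q^9.4·(L/(gh_f))^5.2]^0.04
LQ²/(gh_f) = 0.4637; L/(gh_f) = 3.807
Term 1 = ε^1.25·(…)^4.75 = 1.57×10^-7; Term 2 = ν·Q^9.4·(…)^5.2 = 7.58×10^-8
D = 0.66·(1.57×10^-7 + 7.58×10^-8)^0.04 = 0.3583 m = 358 mm
Check: V = 3.46 m/s, Re = 8.61×10^5, f = 0.01476, h_f = 37.5 m ≈ 39.9 m ✓

D ≈ 358 mm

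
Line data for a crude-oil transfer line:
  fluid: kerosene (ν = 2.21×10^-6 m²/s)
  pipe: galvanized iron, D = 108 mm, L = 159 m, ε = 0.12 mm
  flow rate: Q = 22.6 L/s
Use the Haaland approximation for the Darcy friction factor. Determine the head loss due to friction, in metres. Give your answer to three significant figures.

h_f ≈ 10.1 m

V = 4Q/(πD²) = 4·0.0226/(π·0.108²) = 2.467 m/s
Re = VD/ν = 2.467·0.108/2.21×10^-6 = 1.21×10^5 → turbulent
ε/D = 0.12/108 = 0.00111
Haaland: f = 0.02202
h_f = f(L/D)V²/(2g) = 0.02202·(159/0.108)·2.467²/(2·9.81) = 10.06 m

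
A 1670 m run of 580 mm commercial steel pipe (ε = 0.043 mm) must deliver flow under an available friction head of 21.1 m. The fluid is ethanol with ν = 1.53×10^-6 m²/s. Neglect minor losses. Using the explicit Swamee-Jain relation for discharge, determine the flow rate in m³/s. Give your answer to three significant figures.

Q ≈ 0.887 m³/s

Swamee-Jain (Type II): Q = -0.965·√(gD⁵h_f/L)·ln[ε/(3.7D) + √(3.17ν²L/(gD³h_f))]
√(gD⁵h_f/L) = √(9.81·0.580⁵·21.1/1670) = 0.09020
ε/(3.7D) = 2.00×10^-5; √(3.17ν²L/(gD³h_f)) = 1.75×10^-5
Q = -0.965·0.09020·ln(3.755×10^-5) = 0.8869 m³/s
Check: V = 3.36 m/s, Re = 1.27×10^6, f = 0.01282, h_f = 21.2 m ≈ 21.1 m ✓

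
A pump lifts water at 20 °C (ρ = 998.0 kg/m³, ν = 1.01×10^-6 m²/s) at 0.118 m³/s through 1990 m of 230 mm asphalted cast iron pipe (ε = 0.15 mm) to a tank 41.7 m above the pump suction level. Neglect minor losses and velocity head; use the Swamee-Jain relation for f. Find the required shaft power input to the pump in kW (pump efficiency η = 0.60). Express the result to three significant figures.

V = 4Q/(πD²) = 2.840 m/s; Re = 6.47×10^5; ε/D = 6.52×10^-4; f = 0.01848
h_f = f(L/D)V²/2g = 65.75 m
Total head H = z + h_f = 41.7 + 65.75 = 107.5 m
P_hyd = ρgQH = 998.0·9.81·0.118·107.5 = 124.1 kW
P_shaft = P_hyd/η = 124.1/0.60 = 206.9 kW

P_shaft ≈ 207 kW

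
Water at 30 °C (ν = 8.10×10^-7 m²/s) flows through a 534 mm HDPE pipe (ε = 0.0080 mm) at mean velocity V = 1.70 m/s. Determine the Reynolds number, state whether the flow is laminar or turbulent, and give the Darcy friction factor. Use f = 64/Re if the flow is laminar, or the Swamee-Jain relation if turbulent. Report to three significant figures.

Re = VD/ν = 1.700·0.534/8.10×10^-7 = 1.12×10^6
Re > 4000 → turbulent; ε/D = 1.50×10^-5
Swamee-Jain: f = 0.01177

Re ≈ 1.12×10^6; turbulent; f ≈ 0.0118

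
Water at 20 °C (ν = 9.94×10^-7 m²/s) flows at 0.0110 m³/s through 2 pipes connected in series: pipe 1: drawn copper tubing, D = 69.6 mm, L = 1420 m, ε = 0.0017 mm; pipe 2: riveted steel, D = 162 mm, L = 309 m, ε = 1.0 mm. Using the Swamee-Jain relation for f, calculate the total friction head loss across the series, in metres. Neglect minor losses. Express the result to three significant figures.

Pipe 1: V = 2.891 m/s, Re = 2.02×10^5, ε/D = 2.44×10^-5, f = 0.01572, h_1 = f(L/D)V²/2g = 136.6 m
Pipe 2: V = 0.5337 m/s, Re = 8.70×10^4, ε/D = 0.00617, f = 0.03361, h_2 = f(L/D)V²/2g = 0.9307 m
Series → Q common, losses add: H = Σh = 137.6 m

H ≈ 138 m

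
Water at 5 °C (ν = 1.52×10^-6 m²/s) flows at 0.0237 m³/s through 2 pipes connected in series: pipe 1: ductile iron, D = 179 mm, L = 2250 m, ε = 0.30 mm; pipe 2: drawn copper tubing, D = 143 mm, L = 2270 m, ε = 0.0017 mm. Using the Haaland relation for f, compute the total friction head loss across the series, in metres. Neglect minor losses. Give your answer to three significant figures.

Pipe 1: V = 0.9418 m/s, Re = 1.11×10^5, ε/D = 0.00168, f = 0.02393, h_1 = f(L/D)V²/2g = 13.60 m
Pipe 2: V = 1.476 m/s, Re = 1.39×10^5, ε/D = 1.19×10^-5, f = 0.01672, h_2 = f(L/D)V²/2g = 29.45 m
Series → Q common, losses add: H = Σh = 43.05 m

H ≈ 43.1 m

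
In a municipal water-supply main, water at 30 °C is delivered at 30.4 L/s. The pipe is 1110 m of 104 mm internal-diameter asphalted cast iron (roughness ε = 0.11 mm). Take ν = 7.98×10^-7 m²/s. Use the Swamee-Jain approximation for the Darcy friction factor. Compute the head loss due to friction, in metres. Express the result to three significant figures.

V = 4Q/(πD²) = 4·0.0304/(π·0.104²) = 3.579 m/s
Re = VD/ν = 3.579·0.104/7.98×10^-7 = 4.66×10^5 → turbulent
ε/D = 0.11/104 = 0.00106
Swamee-Jain: f = 0.02065
h_f = f(L/D)V²/(2g) = 0.02065·(1110/0.104)·3.579²/(2·9.81) = 143.8 m

h_f ≈ 144 m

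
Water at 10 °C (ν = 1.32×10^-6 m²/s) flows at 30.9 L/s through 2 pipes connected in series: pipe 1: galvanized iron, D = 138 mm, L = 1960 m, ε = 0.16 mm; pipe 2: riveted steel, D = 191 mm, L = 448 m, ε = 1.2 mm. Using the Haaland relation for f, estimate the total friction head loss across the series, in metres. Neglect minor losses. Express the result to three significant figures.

Pipe 1: V = 2.066 m/s, Re = 2.16×10^5, ε/D = 0.00116, f = 0.02145, h_1 = f(L/D)V²/2g = 66.27 m
Pipe 2: V = 1.078 m/s, Re = 1.56×10^5, ε/D = 0.00628, f = 0.03312, h_2 = f(L/D)V²/2g = 4.606 m
Series → Q common, losses add: H = Σh = 70.88 m

H ≈ 70.9 m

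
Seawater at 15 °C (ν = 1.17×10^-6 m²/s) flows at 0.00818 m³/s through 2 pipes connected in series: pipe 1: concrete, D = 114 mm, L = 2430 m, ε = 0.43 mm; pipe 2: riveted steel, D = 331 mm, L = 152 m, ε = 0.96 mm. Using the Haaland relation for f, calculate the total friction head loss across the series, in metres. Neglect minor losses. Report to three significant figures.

H ≈ 20.4 m

Pipe 1: V = 0.8014 m/s, Re = 7.81×10^4, ε/D = 0.00377, f = 0.02927, h_1 = f(L/D)V²/2g = 20.43 m
Pipe 2: V = 0.09506 m/s, Re = 2.69×10^4, ε/D = 0.00290, f = 0.02991, h_2 = f(L/D)V²/2g = 0.006327 m
Series → Q common, losses add: H = Σh = 20.43 m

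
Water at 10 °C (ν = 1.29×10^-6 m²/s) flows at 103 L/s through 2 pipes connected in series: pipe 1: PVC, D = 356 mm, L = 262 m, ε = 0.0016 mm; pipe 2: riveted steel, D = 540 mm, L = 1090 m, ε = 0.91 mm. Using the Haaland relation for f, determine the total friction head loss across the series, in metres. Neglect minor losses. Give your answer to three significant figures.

H ≈ 1.07 m

Pipe 1: V = 1.035 m/s, Re = 2.86×10^5, ε/D = 4.49×10^-6, f = 0.01451, h_1 = f(L/D)V²/2g = 0.5828 m
Pipe 2: V = 0.4497 m/s, Re = 1.88×10^5, ε/D = 0.00169, f = 0.02337, h_2 = f(L/D)V²/2g = 0.4862 m
Series → Q common, losses add: H = Σh = 1.069 m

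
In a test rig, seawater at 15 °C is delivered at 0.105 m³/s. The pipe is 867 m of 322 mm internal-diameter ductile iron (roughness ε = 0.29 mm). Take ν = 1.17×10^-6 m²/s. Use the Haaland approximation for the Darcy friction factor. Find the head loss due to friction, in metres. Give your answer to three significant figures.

h_f ≈ 4.55 m

V = 4Q/(πD²) = 4·0.105/(π·0.322²) = 1.289 m/s
Re = VD/ν = 1.289·0.322/1.17×10^-6 = 3.55×10^5 → turbulent
ε/D = 0.29/322 = 9.01×10^-4
Haaland: f = 0.01996
h_f = f(L/D)V²/(2g) = 0.01996·(867/0.322)·1.289²/(2·9.81) = 4.554 m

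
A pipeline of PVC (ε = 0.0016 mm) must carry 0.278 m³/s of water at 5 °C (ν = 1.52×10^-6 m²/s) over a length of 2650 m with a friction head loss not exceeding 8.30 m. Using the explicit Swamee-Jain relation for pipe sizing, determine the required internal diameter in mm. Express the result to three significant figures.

D ≈ 493 mm

Swamee-Jain (Type III): D = 0.66·[ε^1.25·(LQ²/(gh_f))^4.75 + ν·Q^9.4·(L/(gh_f))^5.2]^0.04
LQ²/(gh_f) = 2.515; L/(gh_f) = 32.55
Term 1 = ε^1.25·(…)^4.75 = 4.55×10^-6; Term 2 = ν·Q^9.4·(…)^5.2 = 6.62×10^-4
D = 0.66·(4.55×10^-6 + 6.62×10^-4)^0.04 = 0.4926 m = 493 mm
Check: V = 1.46 m/s, Re = 4.73×10^5, f = 0.01327, h_f = 7.74 m ≈ 8.30 m ✓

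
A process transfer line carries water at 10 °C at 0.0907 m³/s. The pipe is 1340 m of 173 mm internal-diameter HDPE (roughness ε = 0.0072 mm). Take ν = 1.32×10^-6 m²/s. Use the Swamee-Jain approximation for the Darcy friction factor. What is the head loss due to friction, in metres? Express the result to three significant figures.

V = 4Q/(πD²) = 4·0.0907/(π·0.173²) = 3.859 m/s
Re = VD/ν = 3.859·0.173/1.32×10^-6 = 5.06×10^5 → turbulent
ε/D = 0.0072/173 = 4.16×10^-5
Swamee-Jain: f = 0.01370
h_f = f(L/D)V²/(2g) = 0.01370·(1340/0.173)·3.859²/(2·9.81) = 80.52 m

h_f ≈ 80.5 m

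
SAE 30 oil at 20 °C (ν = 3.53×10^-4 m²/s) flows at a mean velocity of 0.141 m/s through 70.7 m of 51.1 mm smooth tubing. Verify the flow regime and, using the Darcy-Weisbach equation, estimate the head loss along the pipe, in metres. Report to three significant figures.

Re = VD/ν = 0.141·0.05110/3.53×10^-4 = 20.4 → laminar (Re < 2300)
f = 64/Re = 3.136
h_f = f(L/D)V²/(2g) = 3.136·(70.7/0.05110)·0.141²/(2·9.81) = 4.396 m

h_f ≈ 4.40 m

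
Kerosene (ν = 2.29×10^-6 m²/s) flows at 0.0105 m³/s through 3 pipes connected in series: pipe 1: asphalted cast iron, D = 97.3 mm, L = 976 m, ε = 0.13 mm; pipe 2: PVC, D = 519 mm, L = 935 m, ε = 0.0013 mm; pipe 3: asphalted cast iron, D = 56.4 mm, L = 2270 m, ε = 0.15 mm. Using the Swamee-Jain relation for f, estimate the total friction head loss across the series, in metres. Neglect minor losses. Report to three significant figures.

H ≈ 1000 m

Pipe 1: V = 1.412 m/s, Re = 6.00×10^4, ε/D = 0.00134, f = 0.02460, h_1 = f(L/D)V²/2g = 25.08 m
Pipe 2: V = 0.04963 m/s, Re = 1.12×10^4, ε/D = 2.50×10^-6, f = 0.03000, h_2 = f(L/D)V²/2g = 0.006785 m
Pipe 3: V = 4.203 m/s, Re = 1.04×10^5, ε/D = 0.00266, f = 0.02690, h_3 = f(L/D)V²/2g = 974.9 m
Series → Q common, losses add: H = Σh = 1000.0 m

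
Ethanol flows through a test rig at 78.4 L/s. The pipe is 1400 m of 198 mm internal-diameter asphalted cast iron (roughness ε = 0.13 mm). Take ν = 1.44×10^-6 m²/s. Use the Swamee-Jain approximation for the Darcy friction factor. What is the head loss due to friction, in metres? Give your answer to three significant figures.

V = 4Q/(πD²) = 4·0.0784/(π·0.198²) = 2.546 m/s
Re = VD/ν = 2.546·0.198/1.44×10^-6 = 3.50×10^5 → turbulent
ε/D = 0.13/198 = 6.57×10^-4
Swamee-Jain: f = 0.01901
h_f = f(L/D)V²/(2g) = 0.01901·(1400/0.198)·2.546²/(2·9.81) = 44.41 m

h_f ≈ 44.4 m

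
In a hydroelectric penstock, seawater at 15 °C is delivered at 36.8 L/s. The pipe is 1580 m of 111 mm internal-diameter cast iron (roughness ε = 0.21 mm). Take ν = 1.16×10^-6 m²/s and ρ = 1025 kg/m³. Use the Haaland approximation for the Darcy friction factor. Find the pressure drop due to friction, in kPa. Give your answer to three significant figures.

V = 4Q/(πD²) = 4·0.0368/(π·0.111²) = 3.803 m/s
Re = VD/ν = 3.803·0.111/1.16×10^-6 = 3.64×10^5 → turbulent
ε/D = 0.21/111 = 0.00189
Haaland: f = 0.02358
h_f = f(L/D)V²/(2g) = 0.02358·(1580/0.111)·3.803²/(2·9.81) = 247.4 m
Δp = ρg·h_f = 1025·9.81·247.4 = 2488 kPa

Δp ≈ 2490 kPa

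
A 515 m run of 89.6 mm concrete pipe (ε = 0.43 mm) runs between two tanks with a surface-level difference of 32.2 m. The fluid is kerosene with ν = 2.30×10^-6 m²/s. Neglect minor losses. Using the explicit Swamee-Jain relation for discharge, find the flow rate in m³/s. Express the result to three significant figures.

Swamee-Jain (Type II): Q = -0.965·√(gD⁵h_f/L)·ln[ε/(3.7D) + √(3.17ν²L/(gD³h_f))]
√(gD⁵h_f/L) = √(9.81·0.0896⁵·32.2/515) = 0.001882
ε/(3.7D) = 0.00130; √(3.17ν²L/(gD³h_f)) = 1.95×10^-4
Q = -0.965·0.001882·ln(0.001492) = 0.01182 m³/s
Check: V = 1.87 m/s, Re = 7.30×10^4, f = 0.03159, h_f = 32.5 m ≈ 32.2 m ✓

Q ≈ 0.0118 m³/s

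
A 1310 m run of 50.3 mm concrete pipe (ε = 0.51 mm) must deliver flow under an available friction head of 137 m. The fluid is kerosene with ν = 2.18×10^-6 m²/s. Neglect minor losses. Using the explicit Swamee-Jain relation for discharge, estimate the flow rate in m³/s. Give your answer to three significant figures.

Swamee-Jain (Type II): Q = -0.965·√(gD⁵h_f/L)·ln[ε/(3.7D) + √(3.17ν²L/(gD³h_f))]
√(gD⁵h_f/L) = √(9.81·0.0503⁵·137/1310) = 5.748×10^-4
ε/(3.7D) = 0.00274; √(3.17ν²L/(gD³h_f)) = 3.40×10^-4
Q = -0.965·5.748×10^-4·ln(0.003080) = 0.003207 m³/s
Check: V = 1.61 m/s, Re = 3.72×10^4, f = 0.04009, h_f = 139 m ≈ 137 m ✓

Q ≈ 0.00321 m³/s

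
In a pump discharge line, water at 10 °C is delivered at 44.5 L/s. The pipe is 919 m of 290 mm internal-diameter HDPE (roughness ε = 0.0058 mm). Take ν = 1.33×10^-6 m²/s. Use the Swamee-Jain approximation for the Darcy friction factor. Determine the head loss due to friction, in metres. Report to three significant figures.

h_f ≈ 1.22 m

V = 4Q/(πD²) = 4·0.0445/(π·0.290²) = 0.6737 m/s
Re = VD/ν = 0.6737·0.290/1.33×10^-6 = 1.47×10^5 → turbulent
ε/D = 0.0058/290 = 2.00×10^-5
Swamee-Jain: f = 0.01666
h_f = f(L/D)V²/(2g) = 0.01666·(919/0.290)·0.6737²/(2·9.81) = 1.222 m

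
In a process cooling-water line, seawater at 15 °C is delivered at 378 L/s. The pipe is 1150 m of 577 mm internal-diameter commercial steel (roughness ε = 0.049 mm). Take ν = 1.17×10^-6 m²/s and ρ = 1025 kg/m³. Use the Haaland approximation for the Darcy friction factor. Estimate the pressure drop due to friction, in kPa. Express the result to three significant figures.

V = 4Q/(πD²) = 4·0.378/(π·0.577²) = 1.446 m/s
Re = VD/ν = 1.446·0.577/1.17×10^-6 = 7.13×10^5 → turbulent
ε/D = 0.049/577 = 8.49×10^-5
Haaland: f = 0.01353
h_f = f(L/D)V²/(2g) = 0.01353·(1150/0.577)·1.446²/(2·9.81) = 2.873 m
Δp = ρg·h_f = 1025·9.81·2.873 = 28.89 kPa

Δp ≈ 28.9 kPa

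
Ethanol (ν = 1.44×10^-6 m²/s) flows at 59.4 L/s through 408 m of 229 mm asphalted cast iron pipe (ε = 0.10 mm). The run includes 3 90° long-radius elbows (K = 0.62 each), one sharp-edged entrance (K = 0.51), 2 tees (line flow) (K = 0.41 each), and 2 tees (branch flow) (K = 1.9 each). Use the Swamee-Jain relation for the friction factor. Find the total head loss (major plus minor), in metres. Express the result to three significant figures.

H_L ≈ 4.21 m

V = 4Q/(πD²) = 1.442 m/s; V²/2g = 0.1060 m
Re = 2.29×10^5, ε/D = 4.37×10^-4 → f = 0.01836 (Swamee-Jain)
Major: h_f = f(L/D)·V²/2g = 0.01836·1782·0.1060 = 3.467 m
Minor: ΣK = 6.99; h_m = ΣK·V²/2g = 0.7410 m
Total H_L = 3.467 + 0.7410 = 4.208 m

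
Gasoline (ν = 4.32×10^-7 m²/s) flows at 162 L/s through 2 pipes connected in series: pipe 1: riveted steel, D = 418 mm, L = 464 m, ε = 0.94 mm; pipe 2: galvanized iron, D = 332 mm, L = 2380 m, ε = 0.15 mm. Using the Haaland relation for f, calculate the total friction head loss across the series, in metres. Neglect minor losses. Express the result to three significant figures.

H ≈ 23.3 m

Pipe 1: V = 1.181 m/s, Re = 1.14×10^6, ε/D = 0.00225, f = 0.02435, h_1 = f(L/D)V²/2g = 1.920 m
Pipe 2: V = 1.871 m/s, Re = 1.44×10^6, ε/D = 4.52×10^-4, f = 0.01669, h_2 = f(L/D)V²/2g = 21.36 m
Series → Q common, losses add: H = Σh = 23.28 m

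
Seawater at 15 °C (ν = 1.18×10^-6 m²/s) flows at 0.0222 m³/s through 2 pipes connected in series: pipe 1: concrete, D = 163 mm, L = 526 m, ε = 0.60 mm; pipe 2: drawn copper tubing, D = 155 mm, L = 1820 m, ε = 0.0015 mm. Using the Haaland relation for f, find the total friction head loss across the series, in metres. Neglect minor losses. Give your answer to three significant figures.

Pipe 1: V = 1.064 m/s, Re = 1.47×10^5, ε/D = 0.00368, f = 0.02850, h_1 = f(L/D)V²/2g = 5.306 m
Pipe 2: V = 1.177 m/s, Re = 1.55×10^5, ε/D = 9.68×10^-6, f = 0.01636, h_2 = f(L/D)V²/2g = 13.55 m
Series → Q common, losses add: H = Σh = 18.85 m

H ≈ 18.9 m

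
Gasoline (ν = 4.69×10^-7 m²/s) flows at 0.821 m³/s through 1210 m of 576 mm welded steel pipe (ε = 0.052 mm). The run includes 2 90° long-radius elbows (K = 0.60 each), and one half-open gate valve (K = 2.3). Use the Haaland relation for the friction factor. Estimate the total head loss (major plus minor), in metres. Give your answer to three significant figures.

V = 4Q/(πD²) = 3.151 m/s; V²/2g = 0.5060 m
Re = 3.87×10^6, ε/D = 9.03×10^-5 → f = 0.01221 (Haaland)
Major: h_f = f(L/D)·V²/2g = 0.01221·2101·0.5060 = 12.97 m
Minor: ΣK = 3.50; h_m = ΣK·V²/2g = 1.771 m
Total H_L = 12.97 + 1.771 = 14.75 m

H_L ≈ 14.7 m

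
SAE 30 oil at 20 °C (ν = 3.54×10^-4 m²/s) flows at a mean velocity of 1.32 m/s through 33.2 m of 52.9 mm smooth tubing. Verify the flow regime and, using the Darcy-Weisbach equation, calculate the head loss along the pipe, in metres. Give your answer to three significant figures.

Re = VD/ν = 1.32·0.05290/3.54×10^-4 = 197 → laminar (Re < 2300)
f = 64/Re = 0.3245
h_f = f(L/D)V²/(2g) = 0.3245·(33.2/0.05290)·1.32²/(2·9.81) = 18.08 m

h_f ≈ 18.1 m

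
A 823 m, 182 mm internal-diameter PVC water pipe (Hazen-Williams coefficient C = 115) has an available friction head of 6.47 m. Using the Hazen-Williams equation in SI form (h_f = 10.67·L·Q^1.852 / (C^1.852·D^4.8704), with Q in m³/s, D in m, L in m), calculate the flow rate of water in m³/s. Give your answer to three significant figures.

Rearranging: Q = [h_f·C^1.852·D^4.8704 / (10.67·L)]^(1/1.852)
Q = [6.47·115^1.852·0.182^4.8704 / (10.67·823)]^0.540 = 0.02651 m³/s

Q ≈ 0.0265 m³/s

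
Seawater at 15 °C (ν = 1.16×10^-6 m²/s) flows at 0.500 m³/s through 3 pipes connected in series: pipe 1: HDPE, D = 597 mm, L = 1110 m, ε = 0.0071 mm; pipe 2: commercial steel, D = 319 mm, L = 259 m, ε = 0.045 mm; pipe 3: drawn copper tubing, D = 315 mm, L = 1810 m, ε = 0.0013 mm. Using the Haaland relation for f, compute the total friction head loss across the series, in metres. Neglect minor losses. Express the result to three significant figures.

H ≈ 154 m

Pipe 1: V = 1.786 m/s, Re = 9.19×10^5, ε/D = 1.19×10^-5, f = 0.01196, h_1 = f(L/D)V²/2g = 3.615 m
Pipe 2: V = 6.256 m/s, Re = 1.72×10^6, ε/D = 1.41×10^-4, f = 0.01349, h_2 = f(L/D)V²/2g = 21.85 m
Pipe 3: V = 6.416 m/s, Re = 1.74×10^6, ε/D = 4.13×10^-6, f = 0.01068, h_3 = f(L/D)V²/2g = 128.7 m
Series → Q common, losses add: H = Σh = 154.2 m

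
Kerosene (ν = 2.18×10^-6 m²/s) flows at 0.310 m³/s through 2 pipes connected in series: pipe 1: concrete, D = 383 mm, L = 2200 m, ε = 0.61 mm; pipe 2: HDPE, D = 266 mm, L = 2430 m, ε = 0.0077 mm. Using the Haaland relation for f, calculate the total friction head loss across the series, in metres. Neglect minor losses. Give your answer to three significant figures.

Pipe 1: V = 2.691 m/s, Re = 4.73×10^5, ε/D = 0.00159, f = 0.02251, h_1 = f(L/D)V²/2g = 47.71 m
Pipe 2: V = 5.578 m/s, Re = 6.81×10^5, ε/D = 2.89×10^-5, f = 0.01280, h_2 = f(L/D)V²/2g = 185.4 m
Series → Q common, losses add: H = Σh = 233.2 m

H ≈ 233 m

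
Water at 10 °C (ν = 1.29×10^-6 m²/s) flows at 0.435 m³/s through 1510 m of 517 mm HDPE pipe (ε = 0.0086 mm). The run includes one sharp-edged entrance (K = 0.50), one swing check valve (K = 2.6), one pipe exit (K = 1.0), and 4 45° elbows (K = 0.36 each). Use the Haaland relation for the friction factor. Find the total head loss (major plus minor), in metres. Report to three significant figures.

H_L ≈ 9.03 m

V = 4Q/(πD²) = 2.072 m/s; V²/2g = 0.2188 m
Re = 8.30×10^5, ε/D = 1.66×10^-5 → f = 0.01223 (Haaland)
Major: h_f = f(L/D)·V²/2g = 0.01223·2921·0.2188 = 7.817 m
Minor: ΣK = 5.54; h_m = ΣK·V²/2g = 1.212 m
Total H_L = 7.817 + 1.212 = 9.029 m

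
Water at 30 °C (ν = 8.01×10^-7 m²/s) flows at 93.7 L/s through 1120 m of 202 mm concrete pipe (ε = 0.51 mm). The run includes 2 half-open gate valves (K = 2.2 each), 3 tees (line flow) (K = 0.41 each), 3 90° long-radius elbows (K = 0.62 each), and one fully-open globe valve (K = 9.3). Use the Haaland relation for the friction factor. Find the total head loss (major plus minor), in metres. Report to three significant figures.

H_L ≈ 68.1 m

V = 4Q/(πD²) = 2.924 m/s; V²/2g = 0.4357 m
Re = 7.37×10^5, ε/D = 0.00252 → f = 0.02518 (Haaland)
Major: h_f = f(L/D)·V²/2g = 0.02518·5545·0.4357 = 60.83 m
Minor: ΣK = 16.8; h_m = ΣK·V²/2g = 7.316 m
Total H_L = 60.83 + 7.316 = 68.14 m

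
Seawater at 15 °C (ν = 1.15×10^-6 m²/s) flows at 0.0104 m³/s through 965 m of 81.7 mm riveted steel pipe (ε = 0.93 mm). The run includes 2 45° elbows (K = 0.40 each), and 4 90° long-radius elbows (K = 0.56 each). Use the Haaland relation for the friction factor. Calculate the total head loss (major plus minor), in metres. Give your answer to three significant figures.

V = 4Q/(πD²) = 1.984 m/s; V²/2g = 0.2006 m
Re = 1.41×10^5, ε/D = 0.0114 → f = 0.04007 (Haaland)
Major: h_f = f(L/D)·V²/2g = 0.04007·11812·0.2006 = 94.93 m
Minor: ΣK = 3.04; h_m = ΣK·V²/2g = 0.6098 m
Total H_L = 94.93 + 0.6098 = 95.54 m

H_L ≈ 95.5 m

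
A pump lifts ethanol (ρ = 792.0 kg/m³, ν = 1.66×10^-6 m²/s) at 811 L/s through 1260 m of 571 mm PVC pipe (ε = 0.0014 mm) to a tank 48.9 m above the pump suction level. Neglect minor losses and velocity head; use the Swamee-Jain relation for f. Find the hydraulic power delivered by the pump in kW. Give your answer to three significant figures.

V = 4Q/(πD²) = 3.167 m/s; Re = 1.09×10^6; ε/D = 2.45×10^-6; f = 0.01151
h_f = f(L/D)V²/2g = 12.98 m
Total head H = z + h_f = 48.9 + 12.98 = 61.88 m
P_hyd = ρgQH = 792.0·9.81·0.811·61.88 = 389.9 kW

P_hyd ≈ 390 kW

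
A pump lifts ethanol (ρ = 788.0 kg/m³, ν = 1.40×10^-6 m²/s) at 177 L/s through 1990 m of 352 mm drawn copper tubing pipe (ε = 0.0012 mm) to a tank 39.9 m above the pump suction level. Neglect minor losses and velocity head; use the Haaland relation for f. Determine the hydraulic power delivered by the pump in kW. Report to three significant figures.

V = 4Q/(πD²) = 1.819 m/s; Re = 4.57×10^5; ε/D = 3.41×10^-6; f = 0.01331
h_f = f(L/D)V²/2g = 12.69 m
Total head H = z + h_f = 39.9 + 12.69 = 52.59 m
P_hyd = ρgQH = 788.0·9.81·0.177·52.59 = 71.95 kW

P_hyd ≈ 72.0 kW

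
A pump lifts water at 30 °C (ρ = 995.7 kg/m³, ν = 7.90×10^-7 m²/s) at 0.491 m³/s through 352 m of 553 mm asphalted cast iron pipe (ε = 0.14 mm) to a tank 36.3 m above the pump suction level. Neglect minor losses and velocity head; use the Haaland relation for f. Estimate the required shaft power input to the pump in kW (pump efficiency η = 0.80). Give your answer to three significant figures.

P_shaft ≈ 230 kW

V = 4Q/(πD²) = 2.044 m/s; Re = 1.43×10^6; ε/D = 2.53×10^-4; f = 0.01496
h_f = f(L/D)V²/2g = 2.028 m
Total head H = z + h_f = 36.3 + 2.028 = 38.33 m
P_hyd = ρgQH = 995.7·9.81·0.491·38.33 = 183.8 kW
P_shaft = P_hyd/η = 183.8/0.80 = 229.8 kW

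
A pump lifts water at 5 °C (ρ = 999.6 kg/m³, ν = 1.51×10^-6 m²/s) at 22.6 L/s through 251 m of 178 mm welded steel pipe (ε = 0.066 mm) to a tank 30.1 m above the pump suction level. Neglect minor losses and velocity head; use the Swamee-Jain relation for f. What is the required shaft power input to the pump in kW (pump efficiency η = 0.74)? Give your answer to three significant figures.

V = 4Q/(πD²) = 0.9082 m/s; Re = 1.07×10^5; ε/D = 3.71×10^-4; f = 0.01965
h_f = f(L/D)V²/2g = 1.165 m
Total head H = z + h_f = 30.1 + 1.165 = 31.26 m
P_hyd = ρgQH = 999.6·9.81·0.0226·31.26 = 6.929 kW
P_shaft = P_hyd/η = 6.929/0.74 = 9.363 kW

P_shaft ≈ 9.36 kW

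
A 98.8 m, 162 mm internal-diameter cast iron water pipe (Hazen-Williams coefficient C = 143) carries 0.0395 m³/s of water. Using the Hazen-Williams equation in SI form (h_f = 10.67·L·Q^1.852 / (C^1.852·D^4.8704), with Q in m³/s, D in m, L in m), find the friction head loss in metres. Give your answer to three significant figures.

h_f = 10.67·98.8·0.0395^1.852 / (143^1.852·0.162^4.8704) = 1.915 m

h_f ≈ 1.91 m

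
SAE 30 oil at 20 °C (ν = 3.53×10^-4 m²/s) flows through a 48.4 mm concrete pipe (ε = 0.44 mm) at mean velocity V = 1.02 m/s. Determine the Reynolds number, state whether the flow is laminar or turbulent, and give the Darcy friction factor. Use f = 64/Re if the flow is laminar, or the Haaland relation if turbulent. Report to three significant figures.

Re = VD/ν = 1.020·0.0484/3.53×10^-4 = 140
Re < 2300 → laminar → f = 64/Re = 0.4576

Re ≈ 140; laminar; f = 64/Re ≈ 0.458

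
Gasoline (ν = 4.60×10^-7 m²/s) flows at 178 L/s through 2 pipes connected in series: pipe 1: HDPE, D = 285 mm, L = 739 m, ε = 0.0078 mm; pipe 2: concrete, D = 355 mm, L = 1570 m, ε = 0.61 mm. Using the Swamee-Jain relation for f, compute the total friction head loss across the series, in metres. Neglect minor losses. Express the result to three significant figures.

Pipe 1: V = 2.790 m/s, Re = 1.73×10^6, ε/D = 2.74×10^-5, f = 0.01146, h_1 = f(L/D)V²/2g = 11.79 m
Pipe 2: V = 1.798 m/s, Re = 1.39×10^6, ε/D = 0.00172, f = 0.02272, h_2 = f(L/D)V²/2g = 16.56 m
Series → Q common, losses add: H = Σh = 28.35 m

H ≈ 28.4 m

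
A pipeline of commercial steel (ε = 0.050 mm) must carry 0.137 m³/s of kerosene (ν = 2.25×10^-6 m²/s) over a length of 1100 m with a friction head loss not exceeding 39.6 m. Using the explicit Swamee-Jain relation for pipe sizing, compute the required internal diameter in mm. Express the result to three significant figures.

D ≈ 237 mm

Swamee-Jain (Type III): D = 0.66·[ε^1.25·(LQ²/(gh_f))^4.75 + ν·Q^9.4·(L/(gh_f))^5.2]^0.04
LQ²/(gh_f) = 0.05315; L/(gh_f) = 2.832
Term 1 = ε^1.25·(…)^4.75 = 3.71×10^-12; Term 2 = ν·Q^9.4·(…)^5.2 = 3.87×10^-12
D = 0.66·(3.71×10^-12 + 3.87×10^-12)^0.04 = 0.2370 m = 237 mm
Check: V = 3.11 m/s, Re = 3.27×10^5, f = 0.01625, h_f = 37.1 m ≈ 39.6 m ✓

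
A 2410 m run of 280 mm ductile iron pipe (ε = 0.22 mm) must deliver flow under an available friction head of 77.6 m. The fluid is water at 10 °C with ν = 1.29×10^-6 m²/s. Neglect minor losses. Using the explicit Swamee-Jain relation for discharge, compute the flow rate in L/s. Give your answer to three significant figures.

Q ≈ 188 L/s

Swamee-Jain (Type II): Q = -0.965·√(gD⁵h_f/L)·ln[ε/(3.7D) + √(3.17ν²L/(gD³h_f))]
√(gD⁵h_f/L) = √(9.81·0.280⁵·77.6/2410) = 0.02332
ε/(3.7D) = 2.12×10^-4; √(3.17ν²L/(gD³h_f)) = 2.76×10^-5
Q = -0.965·0.02332·ln(2.399×10^-4) = 0.1875 m³/s
Check: V = 3.05 m/s, Re = 6.61×10^5, f = 0.01918, h_f = 78.1 m ≈ 77.6 m ✓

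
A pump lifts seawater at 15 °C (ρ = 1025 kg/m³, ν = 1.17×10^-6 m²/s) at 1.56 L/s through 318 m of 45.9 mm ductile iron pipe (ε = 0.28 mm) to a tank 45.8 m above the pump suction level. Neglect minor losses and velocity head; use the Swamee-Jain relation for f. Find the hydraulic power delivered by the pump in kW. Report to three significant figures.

P_hyd ≈ 0.890 kW

V = 4Q/(πD²) = 0.9428 m/s; Re = 3.70×10^4; ε/D = 0.00610; f = 0.03483
h_f = f(L/D)V²/2g = 10.93 m
Total head H = z + h_f = 45.8 + 10.93 = 56.73 m
P_hyd = ρgQH = 1025·9.81·0.00156·56.73 = 0.8899 kW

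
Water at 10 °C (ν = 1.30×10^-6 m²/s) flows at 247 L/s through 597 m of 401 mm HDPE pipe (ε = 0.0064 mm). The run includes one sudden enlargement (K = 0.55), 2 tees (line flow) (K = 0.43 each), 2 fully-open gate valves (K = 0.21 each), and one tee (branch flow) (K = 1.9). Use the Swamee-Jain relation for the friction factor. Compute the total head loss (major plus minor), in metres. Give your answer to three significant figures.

V = 4Q/(πD²) = 1.956 m/s; V²/2g = 0.1950 m
Re = 6.03×10^5, ε/D = 1.60×10^-5 → f = 0.01295 (Swamee-Jain)
Major: h_f = f(L/D)·V²/2g = 0.01295·1489·0.1950 = 3.758 m
Minor: ΣK = 3.73; h_m = ΣK·V²/2g = 0.7272 m
Total H_L = 3.758 + 0.7272 = 4.485 m

H_L ≈ 4.48 m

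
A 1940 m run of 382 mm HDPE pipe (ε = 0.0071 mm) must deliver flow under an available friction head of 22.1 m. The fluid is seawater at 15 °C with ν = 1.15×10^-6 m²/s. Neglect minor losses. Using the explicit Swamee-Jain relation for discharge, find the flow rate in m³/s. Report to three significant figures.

Q ≈ 0.302 m³/s

Swamee-Jain (Type II): Q = -0.965·√(gD⁵h_f/L)·ln[ε/(3.7D) + √(3.17ν²L/(gD³h_f))]
√(gD⁵h_f/L) = √(9.81·0.382⁵·22.1/1940) = 0.03015
ε/(3.7D) = 5.02×10^-6; √(3.17ν²L/(gD³h_f)) = 2.59×10^-5
Q = -0.965·0.03015·ln(3.097×10^-5) = 0.3021 m³/s
Check: V = 2.64 m/s, Re = 8.76×10^5, f = 0.01228, h_f = 22.1 m ≈ 22.1 m ✓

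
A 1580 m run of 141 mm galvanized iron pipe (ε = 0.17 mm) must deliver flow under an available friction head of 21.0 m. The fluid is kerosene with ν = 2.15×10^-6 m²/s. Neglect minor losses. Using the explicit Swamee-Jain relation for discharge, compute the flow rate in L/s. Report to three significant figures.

Q ≈ 19.6 L/s

Swamee-Jain (Type II): Q = -0.965·√(gD⁵h_f/L)·ln[ε/(3.7D) + √(3.17ν²L/(gD³h_f))]
√(gD⁵h_f/L) = √(9.81·0.141⁵·21.0/1580) = 0.002696
ε/(3.7D) = 3.26×10^-4; √(3.17ν²L/(gD³h_f)) = 2.00×10^-4
Q = -0.965·0.002696·ln(5.261×10^-4) = 0.01964 m³/s
Check: V = 1.26 m/s, Re = 8.25×10^4, f = 0.02343, h_f = 21.2 m ≈ 21.0 m ✓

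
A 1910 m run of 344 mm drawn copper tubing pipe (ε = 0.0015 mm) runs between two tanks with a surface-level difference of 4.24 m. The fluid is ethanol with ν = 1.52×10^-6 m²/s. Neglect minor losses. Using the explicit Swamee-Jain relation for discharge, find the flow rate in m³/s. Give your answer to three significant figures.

Q ≈ 0.0918 m³/s

Swamee-Jain (Type II): Q = -0.965·√(gD⁵h_f/L)·ln[ε/(3.7D) + √(3.17ν²L/(gD³h_f))]
√(gD⁵h_f/L) = √(9.81·0.344⁵·4.24/1910) = 0.01024
ε/(3.7D) = 1.18×10^-6; √(3.17ν²L/(gD³h_f)) = 9.09×10^-5
Q = -0.965·0.01024·ln(9.207×10^-5) = 0.09185 m³/s
Check: V = 0.988 m/s, Re = 2.24×10^5, f = 0.01524, h_f = 4.21 m ≈ 4.24 m ✓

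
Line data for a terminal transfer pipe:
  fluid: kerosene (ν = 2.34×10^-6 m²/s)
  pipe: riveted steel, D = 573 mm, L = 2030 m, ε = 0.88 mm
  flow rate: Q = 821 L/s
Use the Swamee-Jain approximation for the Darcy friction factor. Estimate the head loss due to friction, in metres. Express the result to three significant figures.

V = 4Q/(πD²) = 4·0.821/(π·0.573²) = 3.184 m/s
Re = VD/ν = 3.184·0.573/2.34×10^-6 = 7.80×10^5 → turbulent
ε/D = 0.88/573 = 0.00154
Swamee-Jain: f = 0.02224
h_f = f(L/D)V²/(2g) = 0.02224·(2030/0.573)·3.184²/(2·9.81) = 40.70 m

h_f ≈ 40.7 m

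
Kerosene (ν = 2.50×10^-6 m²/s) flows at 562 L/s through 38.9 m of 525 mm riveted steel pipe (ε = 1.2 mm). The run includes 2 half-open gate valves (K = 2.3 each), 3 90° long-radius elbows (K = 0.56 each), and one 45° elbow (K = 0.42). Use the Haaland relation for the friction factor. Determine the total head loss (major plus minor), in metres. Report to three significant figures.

V = 4Q/(πD²) = 2.596 m/s; V²/2g = 0.3435 m
Re = 5.45×10^5, ε/D = 0.00229 → f = 0.02459 (Haaland)
Major: h_f = f(L/D)·V²/2g = 0.02459·74.10·0.3435 = 0.6260 m
Minor: ΣK = 6.70; h_m = ΣK·V²/2g = 2.302 m
Total H_L = 0.6260 + 2.302 = 2.928 m

H_L ≈ 2.93 m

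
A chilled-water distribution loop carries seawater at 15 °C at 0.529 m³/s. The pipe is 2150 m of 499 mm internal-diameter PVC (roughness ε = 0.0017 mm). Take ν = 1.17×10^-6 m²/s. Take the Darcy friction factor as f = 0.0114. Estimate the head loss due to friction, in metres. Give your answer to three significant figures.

h_f ≈ 18.3 m

V = 4Q/(πD²) = 4·0.529/(π·0.499²) = 2.705 m/s
h_f = f(L/D)V²/(2g) = 0.01140·(2150/0.499)·2.705²/(2·9.81) = 18.32 m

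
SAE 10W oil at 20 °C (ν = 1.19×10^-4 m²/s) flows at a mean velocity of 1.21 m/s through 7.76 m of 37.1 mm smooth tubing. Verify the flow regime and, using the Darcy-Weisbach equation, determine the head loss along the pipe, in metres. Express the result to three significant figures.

Re = VD/ν = 1.21·0.03710/1.19×10^-4 = 377 → laminar (Re < 2300)
f = 64/Re = 0.1697
h_f = f(L/D)V²/(2g) = 0.1697·(7.76/0.03710)·1.21²/(2·9.81) = 2.648 m

h_f ≈ 2.65 m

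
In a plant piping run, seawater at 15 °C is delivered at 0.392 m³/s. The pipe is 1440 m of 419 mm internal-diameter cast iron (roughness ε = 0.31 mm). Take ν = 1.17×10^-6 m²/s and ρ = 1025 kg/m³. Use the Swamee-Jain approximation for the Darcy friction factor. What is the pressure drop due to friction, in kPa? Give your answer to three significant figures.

Δp ≈ 267 kPa

V = 4Q/(πD²) = 4·0.392/(π·0.419²) = 2.843 m/s
Re = VD/ν = 2.843·0.419/1.17×10^-6 = 1.02×10^6 → turbulent
ε/D = 0.31/419 = 7.40×10^-4
Swamee-Jain: f = 0.01874
h_f = f(L/D)V²/(2g) = 0.01874·(1440/0.419)·2.843²/(2·9.81) = 26.53 m
Δp = ρg·h_f = 1025·9.81·26.53 = 266.7 kPa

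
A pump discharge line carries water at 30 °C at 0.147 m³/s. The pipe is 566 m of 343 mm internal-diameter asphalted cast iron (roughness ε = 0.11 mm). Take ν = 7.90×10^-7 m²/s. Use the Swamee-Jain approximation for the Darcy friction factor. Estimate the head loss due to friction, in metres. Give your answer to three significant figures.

V = 4Q/(πD²) = 4·0.147/(π·0.343²) = 1.591 m/s
Re = VD/ν = 1.591·0.343/7.90×10^-7 = 6.91×10^5 → turbulent
ε/D = 0.11/343 = 3.21×10^-4
Swamee-Jain: f = 0.01622
h_f = f(L/D)V²/(2g) = 0.01622·(566/0.343)·1.591²/(2·9.81) = 3.452 m

h_f ≈ 3.45 m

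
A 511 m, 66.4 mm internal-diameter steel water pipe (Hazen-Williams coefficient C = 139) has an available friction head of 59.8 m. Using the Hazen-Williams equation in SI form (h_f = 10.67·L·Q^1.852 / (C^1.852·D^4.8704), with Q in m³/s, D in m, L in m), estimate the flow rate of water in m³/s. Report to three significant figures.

Q ≈ 0.00971 m³/s

Rearranging: Q = [h_f·C^1.852·D^4.8704 / (10.67·L)]^(1/1.852)
Q = [59.8·139^1.852·0.0664^4.8704 / (10.67·511)]^0.540 = 0.009712 m³/s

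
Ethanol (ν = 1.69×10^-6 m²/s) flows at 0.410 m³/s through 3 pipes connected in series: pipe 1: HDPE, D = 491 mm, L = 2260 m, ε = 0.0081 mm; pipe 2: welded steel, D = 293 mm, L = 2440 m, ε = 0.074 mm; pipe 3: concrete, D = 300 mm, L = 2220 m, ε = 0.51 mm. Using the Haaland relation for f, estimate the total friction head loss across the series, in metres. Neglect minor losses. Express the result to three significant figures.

Pipe 1: V = 2.165 m/s, Re = 6.29×10^5, ε/D = 1.65×10^-5, f = 0.01277, h_1 = f(L/D)V²/2g = 14.04 m
Pipe 2: V = 6.081 m/s, Re = 1.05×10^6, ε/D = 2.53×10^-4, f = 0.01512, h_2 = f(L/D)V²/2g = 237.3 m
Pipe 3: V = 5.800 m/s, Re = 1.03×10^6, ε/D = 0.00170, f = 0.02266, h_3 = f(L/D)V²/2g = 287.6 m
Series → Q common, losses add: H = Σh = 538.9 m

H ≈ 539 m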